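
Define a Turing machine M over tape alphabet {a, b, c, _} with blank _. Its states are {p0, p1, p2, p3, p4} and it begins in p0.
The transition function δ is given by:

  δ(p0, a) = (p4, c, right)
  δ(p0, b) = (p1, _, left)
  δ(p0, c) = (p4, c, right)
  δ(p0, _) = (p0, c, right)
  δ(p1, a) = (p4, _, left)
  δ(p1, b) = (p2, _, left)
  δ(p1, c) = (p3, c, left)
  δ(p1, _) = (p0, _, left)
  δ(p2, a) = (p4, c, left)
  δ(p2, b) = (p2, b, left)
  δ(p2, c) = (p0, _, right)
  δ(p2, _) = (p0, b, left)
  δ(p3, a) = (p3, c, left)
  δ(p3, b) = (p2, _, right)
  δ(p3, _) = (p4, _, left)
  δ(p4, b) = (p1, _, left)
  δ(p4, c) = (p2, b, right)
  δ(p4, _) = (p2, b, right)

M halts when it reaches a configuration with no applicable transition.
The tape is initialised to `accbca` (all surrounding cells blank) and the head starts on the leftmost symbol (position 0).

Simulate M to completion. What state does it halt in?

p3

state=p0 head=0 tape=____[a]ccbca   (p0,a)→(p4,c,right)
state=p4 head=1 tape=____c[c]cbca   (p4,c)→(p2,b,right)
state=p2 head=2 tape=____cb[c]bca   (p2,c)→(p0,_,right)
state=p0 head=3 tape=____cb_[b]ca   (p0,b)→(p1,_,left)
state=p1 head=2 tape=____cb[_]_ca   (p1,_)→(p0,_,left)
state=p0 head=1 tape=____c[b]__ca   (p0,b)→(p1,_,left)
state=p1 head=0 tape=____[c]___ca   (p1,c)→(p3,c,left)
state=p3 head=-1 tape=___[_]c___ca   (p3,_)→(p4,_,left)
state=p4 head=-2 tape=__[_]_c___ca   (p4,_)→(p2,b,right)
state=p2 head=-1 tape=__b[_]c___ca   (p2,_)→(p0,b,left)
state=p0 head=-2 tape=__[b]bc___ca   (p0,b)→(p1,_,left)
state=p1 head=-3 tape=_[_]_bc___ca   (p1,_)→(p0,_,left)
state=p0 head=-4 tape=[_]__bc___ca   (p0,_)→(p0,c,right)
state=p0 head=-3 tape=c[_]_bc___ca   (p0,_)→(p0,c,right)
state=p0 head=-2 tape=cc[_]bc___ca   (p0,_)→(p0,c,right)
state=p0 head=-1 tape=ccc[b]c___ca   (p0,b)→(p1,_,left)
state=p1 head=-2 tape=cc[c]_c___ca   (p1,c)→(p3,c,left)
state=p3 head=-3 tape=c[c]c_c___ca
No transition is defined for (p3, c); M halts in state p3.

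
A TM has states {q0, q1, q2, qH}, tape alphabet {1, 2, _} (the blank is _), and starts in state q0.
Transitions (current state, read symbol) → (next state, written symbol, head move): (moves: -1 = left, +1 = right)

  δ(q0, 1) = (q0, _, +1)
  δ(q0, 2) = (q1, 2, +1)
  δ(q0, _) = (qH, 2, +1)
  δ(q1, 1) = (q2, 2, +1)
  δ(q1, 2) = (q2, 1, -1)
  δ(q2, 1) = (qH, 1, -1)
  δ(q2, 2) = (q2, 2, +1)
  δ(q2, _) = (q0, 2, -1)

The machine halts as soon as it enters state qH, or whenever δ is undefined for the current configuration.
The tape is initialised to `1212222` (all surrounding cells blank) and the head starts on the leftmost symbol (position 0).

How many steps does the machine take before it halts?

12

state=q0 head=0 tape=[1]212222_   (q0,1)→(q0,_,+1)
state=q0 head=1 tape=_[2]12222_   (q0,2)→(q1,2,+1)
state=q1 head=2 tape=_2[1]2222_   (q1,1)→(q2,2,+1)
state=q2 head=3 tape=_22[2]222_   (q2,2)→(q2,2,+1)
state=q2 head=4 tape=_222[2]22_   (q2,2)→(q2,2,+1)
state=q2 head=5 tape=_2222[2]2_   (q2,2)→(q2,2,+1)
state=q2 head=6 tape=_22222[2]_   (q2,2)→(q2,2,+1)
state=q2 head=7 tape=_222222[_]   (q2,_)→(q0,2,-1)
state=q0 head=6 tape=_22222[2]2   (q0,2)→(q1,2,+1)
state=q1 head=7 tape=_222222[2]   (q1,2)→(q2,1,-1)
state=q2 head=6 tape=_22222[2]1   (q2,2)→(q2,2,+1)
state=q2 head=7 tape=_222222[1]   (q2,1)→(qH,1,-1)
state=qH head=6 tape=_22222[2]1
M halts after 12 transitions.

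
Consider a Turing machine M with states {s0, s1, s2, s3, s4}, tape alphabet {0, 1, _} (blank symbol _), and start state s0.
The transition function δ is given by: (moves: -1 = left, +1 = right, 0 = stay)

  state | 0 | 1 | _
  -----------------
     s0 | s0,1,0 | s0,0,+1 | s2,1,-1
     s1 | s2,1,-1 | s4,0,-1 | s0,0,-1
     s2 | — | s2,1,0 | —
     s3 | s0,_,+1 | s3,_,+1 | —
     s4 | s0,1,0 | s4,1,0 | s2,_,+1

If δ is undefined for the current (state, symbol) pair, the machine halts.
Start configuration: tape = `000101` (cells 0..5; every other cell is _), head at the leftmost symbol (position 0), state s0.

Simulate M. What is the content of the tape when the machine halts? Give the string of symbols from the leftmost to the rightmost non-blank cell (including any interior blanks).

0000001

s0 | [0]00101_   read 0 → write 1, move 0, go to s0
s0 | [1]00101_   read 1 → write 0, move +1, go to s0
s0 | 0[0]0101_   read 0 → write 1, move 0, go to s0
s0 | 0[1]0101_   read 1 → write 0, move +1, go to s0
s0 | 00[0]101_   read 0 → write 1, move 0, go to s0
s0 | 00[1]101_   read 1 → write 0, move +1, go to s0
s0 | 000[1]01_   read 1 → write 0, move +1, go to s0
s0 | 0000[0]1_   read 0 → write 1, move 0, go to s0
s0 | 0000[1]1_   read 1 → write 0, move +1, go to s0
s0 | 00000[1]_   read 1 → write 0, move +1, go to s0
s0 | 000000[_]   read _ → write 1, move -1, go to s2
s2 | 00000[0]1
The non-blank tape span at halt is 0000001.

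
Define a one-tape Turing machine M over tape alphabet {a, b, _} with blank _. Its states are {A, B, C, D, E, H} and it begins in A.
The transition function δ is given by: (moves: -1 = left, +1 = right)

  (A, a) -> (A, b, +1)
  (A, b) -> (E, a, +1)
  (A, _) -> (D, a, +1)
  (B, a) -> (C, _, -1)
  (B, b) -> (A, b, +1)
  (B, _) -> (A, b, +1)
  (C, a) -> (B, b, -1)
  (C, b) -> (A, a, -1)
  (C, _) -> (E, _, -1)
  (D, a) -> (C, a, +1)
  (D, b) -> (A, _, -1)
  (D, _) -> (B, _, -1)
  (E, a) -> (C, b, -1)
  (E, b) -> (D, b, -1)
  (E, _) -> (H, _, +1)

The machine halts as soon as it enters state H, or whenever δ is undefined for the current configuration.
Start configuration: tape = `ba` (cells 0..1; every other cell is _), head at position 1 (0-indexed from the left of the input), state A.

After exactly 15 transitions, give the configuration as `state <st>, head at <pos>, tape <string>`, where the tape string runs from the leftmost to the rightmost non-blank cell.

A | _b[a]__   read a → write b, move +1, go to A
A | _bb[_]_   read _ → write a, move +1, go to D
D | _bba[_]   read _ → write _, move -1, go to B
B | _bb[a]_   read a → write _, move -1, go to C
C | _b[b]__   read b → write a, move -1, go to A
A | _[b]a__   read b → write a, move +1, go to E
E | _a[a]__   read a → write b, move -1, go to C
C | _[a]b__   read a → write b, move -1, go to B
B | [_]bb__   read _ → write b, move +1, go to A
A | b[b]b__   read b → write a, move +1, go to E
E | ba[b]__   read b → write b, move -1, go to D
D | b[a]b__   read a → write a, move +1, go to C
C | ba[b]__   read b → write a, move -1, go to A
A | b[a]a__   read a → write b, move +1, go to A
A | bb[a]__   read a → write b, move +1, go to A
A | bbb[_]_
After 15 steps: state A, head at 2, tape bbb.

state A, head at 2, tape bbb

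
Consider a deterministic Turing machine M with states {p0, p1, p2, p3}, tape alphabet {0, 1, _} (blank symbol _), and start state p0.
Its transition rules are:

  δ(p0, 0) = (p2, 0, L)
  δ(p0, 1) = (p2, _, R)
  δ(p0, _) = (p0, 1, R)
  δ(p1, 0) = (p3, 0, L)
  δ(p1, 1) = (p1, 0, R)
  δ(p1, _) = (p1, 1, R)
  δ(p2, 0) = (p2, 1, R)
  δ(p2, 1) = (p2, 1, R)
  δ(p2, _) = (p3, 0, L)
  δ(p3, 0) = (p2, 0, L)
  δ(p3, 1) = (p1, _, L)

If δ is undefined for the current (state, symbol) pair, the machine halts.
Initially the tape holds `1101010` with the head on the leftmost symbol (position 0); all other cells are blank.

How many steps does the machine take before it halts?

26

p0 | [1]101010_   read 1 → write _, move R, go to p2
p2 | _[1]01010_   read 1 → write 1, move R, go to p2
p2 | _1[0]1010_   read 0 → write 1, move R, go to p2
p2 | _11[1]010_   read 1 → write 1, move R, go to p2
p2 | _111[0]10_   read 0 → write 1, move R, go to p2
p2 | _1111[1]0_   read 1 → write 1, move R, go to p2
p2 | _11111[0]_   read 0 → write 1, move R, go to p2
p2 | _111111[_]   read _ → write 0, move L, go to p3
p3 | _11111[1]0   read 1 → write _, move L, go to p1
p1 | _1111[1]_0   read 1 → write 0, move R, go to p1
p1 | _11110[_]0   read _ → write 1, move R, go to p1
p1 | _111101[0]   read 0 → write 0, move L, go to p3
p3 | _11110[1]0   read 1 → write _, move L, go to p1
p1 | _1111[0]_0   read 0 → write 0, move L, go to p3
p3 | _111[1]0_0   read 1 → write _, move L, go to p1
p1 | _11[1]_0_0   read 1 → write 0, move R, go to p1
p1 | _110[_]0_0   read _ → write 1, move R, go to p1
p1 | _1101[0]_0   read 0 → write 0, move L, go to p3
p3 | _110[1]0_0   read 1 → write _, move L, go to p1
p1 | _11[0]_0_0   read 0 → write 0, move L, go to p3
p3 | _1[1]0_0_0   read 1 → write _, move L, go to p1
p1 | _[1]_0_0_0   read 1 → write 0, move R, go to p1
p1 | _0[_]0_0_0   read _ → write 1, move R, go to p1
p1 | _01[0]_0_0   read 0 → write 0, move L, go to p3
p3 | _0[1]0_0_0   read 1 → write _, move L, go to p1
p1 | _[0]_0_0_0   read 0 → write 0, move L, go to p3
p3 | [_]0_0_0_0
M halts after 26 transitions.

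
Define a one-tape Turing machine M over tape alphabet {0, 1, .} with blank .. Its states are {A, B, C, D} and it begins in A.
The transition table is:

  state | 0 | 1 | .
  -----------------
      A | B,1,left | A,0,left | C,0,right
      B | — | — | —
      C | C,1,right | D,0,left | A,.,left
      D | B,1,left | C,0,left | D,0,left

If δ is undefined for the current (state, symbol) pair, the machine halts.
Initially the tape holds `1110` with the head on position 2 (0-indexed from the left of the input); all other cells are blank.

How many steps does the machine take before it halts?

14

A | ..11[1]0.   read 1 → write 0, move left, go to A
A | ..1[1]00.   read 1 → write 0, move left, go to A
A | ..[1]000.   read 1 → write 0, move left, go to A
A | .[.]0000.   read . → write 0, move right, go to C
C | .0[0]000.   read 0 → write 1, move right, go to C
C | .01[0]00.   read 0 → write 1, move right, go to C
C | .011[0]0.   read 0 → write 1, move right, go to C
C | .0111[0].   read 0 → write 1, move right, go to C
C | .01111[.]   read . → write ., move left, go to A
A | .0111[1].   read 1 → write 0, move left, go to A
A | .011[1]0.   read 1 → write 0, move left, go to A
A | .01[1]00.   read 1 → write 0, move left, go to A
A | .0[1]000.   read 1 → write 0, move left, go to A
A | .[0]0000.   read 0 → write 1, move left, go to B
B | [.]10000.
M halts after 14 transitions.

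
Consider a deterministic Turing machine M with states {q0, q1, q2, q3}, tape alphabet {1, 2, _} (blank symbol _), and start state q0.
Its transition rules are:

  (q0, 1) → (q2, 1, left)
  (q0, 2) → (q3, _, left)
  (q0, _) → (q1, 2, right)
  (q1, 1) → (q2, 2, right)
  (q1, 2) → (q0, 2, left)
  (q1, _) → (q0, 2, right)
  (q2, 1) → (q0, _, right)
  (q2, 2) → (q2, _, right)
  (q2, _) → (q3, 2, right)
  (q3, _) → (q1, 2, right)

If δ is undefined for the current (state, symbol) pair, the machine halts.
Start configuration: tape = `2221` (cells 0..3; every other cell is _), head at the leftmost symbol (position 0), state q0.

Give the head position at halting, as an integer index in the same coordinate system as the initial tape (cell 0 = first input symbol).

0

q0 | _[2]221   read 2 → write _, move left, go to q3
q3 | [_]_221   read _ → write 2, move right, go to q1
q1 | 2[_]221   read _ → write 2, move right, go to q0
q0 | 22[2]21   read 2 → write _, move left, go to q3
q3 | 2[2]_21
At halt the head is at cell 0.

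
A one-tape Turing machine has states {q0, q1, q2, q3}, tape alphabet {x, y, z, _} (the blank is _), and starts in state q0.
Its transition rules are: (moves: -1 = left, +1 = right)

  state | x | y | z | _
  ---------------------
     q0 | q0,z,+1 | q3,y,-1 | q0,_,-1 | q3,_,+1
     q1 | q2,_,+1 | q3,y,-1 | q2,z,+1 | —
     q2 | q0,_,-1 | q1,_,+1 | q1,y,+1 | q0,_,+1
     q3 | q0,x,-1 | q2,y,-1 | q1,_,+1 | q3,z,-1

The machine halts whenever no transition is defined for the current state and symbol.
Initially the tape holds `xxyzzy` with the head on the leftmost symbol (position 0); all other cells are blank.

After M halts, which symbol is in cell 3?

_

state=q0 head=0 tape=[x]xyzzy_   (q0,x)→(q0,z,+1)
state=q0 head=1 tape=z[x]yzzy_   (q0,x)→(q0,z,+1)
state=q0 head=2 tape=zz[y]zzy_   (q0,y)→(q3,y,-1)
state=q3 head=1 tape=z[z]yzzy_   (q3,z)→(q1,_,+1)
state=q1 head=2 tape=z_[y]zzy_   (q1,y)→(q3,y,-1)
state=q3 head=1 tape=z[_]yzzy_   (q3,_)→(q3,z,-1)
state=q3 head=0 tape=[z]zyzzy_   (q3,z)→(q1,_,+1)
state=q1 head=1 tape=_[z]yzzy_   (q1,z)→(q2,z,+1)
state=q2 head=2 tape=_z[y]zzy_   (q2,y)→(q1,_,+1)
state=q1 head=3 tape=_z_[z]zy_   (q1,z)→(q2,z,+1)
state=q2 head=4 tape=_z_z[z]y_   (q2,z)→(q1,y,+1)
state=q1 head=5 tape=_z_zy[y]_   (q1,y)→(q3,y,-1)
state=q3 head=4 tape=_z_z[y]y_   (q3,y)→(q2,y,-1)
state=q2 head=3 tape=_z_[z]yy_   (q2,z)→(q1,y,+1)
state=q1 head=4 tape=_z_y[y]y_   (q1,y)→(q3,y,-1)
state=q3 head=3 tape=_z_[y]yy_   (q3,y)→(q2,y,-1)
state=q2 head=2 tape=_z[_]yyy_   (q2,_)→(q0,_,+1)
state=q0 head=3 tape=_z_[y]yy_   (q0,y)→(q3,y,-1)
state=q3 head=2 tape=_z[_]yyy_   (q3,_)→(q3,z,-1)
state=q3 head=1 tape=_[z]zyyy_   (q3,z)→(q1,_,+1)
state=q1 head=2 tape=__[z]yyy_   (q1,z)→(q2,z,+1)
state=q2 head=3 tape=__z[y]yy_   (q2,y)→(q1,_,+1)
state=q1 head=4 tape=__z_[y]y_   (q1,y)→(q3,y,-1)
state=q3 head=3 tape=__z[_]yy_   (q3,_)→(q3,z,-1)
state=q3 head=2 tape=__[z]zyy_   (q3,z)→(q1,_,+1)
state=q1 head=3 tape=___[z]yy_   (q1,z)→(q2,z,+1)
state=q2 head=4 tape=___z[y]y_   (q2,y)→(q1,_,+1)
state=q1 head=5 tape=___z_[y]_   (q1,y)→(q3,y,-1)
state=q3 head=4 tape=___z[_]y_   (q3,_)→(q3,z,-1)
state=q3 head=3 tape=___[z]zy_   (q3,z)→(q1,_,+1)
state=q1 head=4 tape=____[z]y_   (q1,z)→(q2,z,+1)
state=q2 head=5 tape=____z[y]_   (q2,y)→(q1,_,+1)
state=q1 head=6 tape=____z_[_]
Cell 3 holds _ when M halts.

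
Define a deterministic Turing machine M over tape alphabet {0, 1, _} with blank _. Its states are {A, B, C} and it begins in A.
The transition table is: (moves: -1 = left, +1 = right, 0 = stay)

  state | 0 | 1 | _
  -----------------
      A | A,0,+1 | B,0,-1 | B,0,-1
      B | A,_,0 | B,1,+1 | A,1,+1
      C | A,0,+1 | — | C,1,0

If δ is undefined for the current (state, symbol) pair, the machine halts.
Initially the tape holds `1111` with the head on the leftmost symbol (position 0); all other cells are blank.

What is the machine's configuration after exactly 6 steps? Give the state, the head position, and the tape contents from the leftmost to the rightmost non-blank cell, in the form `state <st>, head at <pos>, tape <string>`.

state=A head=0 tape=_[1]111   (A,1)→(B,0,-1)
state=B head=-1 tape=[_]0111   (B,_)→(A,1,+1)
state=A head=0 tape=1[0]111   (A,0)→(A,0,+1)
state=A head=1 tape=10[1]11   (A,1)→(B,0,-1)
state=B head=0 tape=1[0]011   (B,0)→(A,_,0)
state=A head=0 tape=1[_]011   (A,_)→(B,0,-1)
state=B head=-1 tape=[1]0011
After 6 steps: state B, head at -1, tape 10011.

state B, head at -1, tape 10011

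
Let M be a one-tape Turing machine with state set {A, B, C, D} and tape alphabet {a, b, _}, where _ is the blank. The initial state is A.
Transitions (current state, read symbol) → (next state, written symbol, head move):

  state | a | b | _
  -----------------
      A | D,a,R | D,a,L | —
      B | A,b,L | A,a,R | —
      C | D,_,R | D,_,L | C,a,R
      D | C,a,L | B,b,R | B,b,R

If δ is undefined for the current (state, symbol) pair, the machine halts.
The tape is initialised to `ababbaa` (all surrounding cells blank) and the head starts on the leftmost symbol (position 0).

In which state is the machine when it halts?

state=A head=0 tape=_[a]babbaa   (A,a)→(D,a,R)
state=D head=1 tape=_a[b]abbaa   (D,b)→(B,b,R)
state=B head=2 tape=_ab[a]bbaa   (B,a)→(A,b,L)
state=A head=1 tape=_a[b]bbbaa   (A,b)→(D,a,L)
state=D head=0 tape=_[a]abbbaa   (D,a)→(C,a,L)
state=C head=-1 tape=[_]aabbbaa   (C,_)→(C,a,R)
state=C head=0 tape=a[a]abbbaa   (C,a)→(D,_,R)
state=D head=1 tape=a_[a]bbbaa   (D,a)→(C,a,L)
state=C head=0 tape=a[_]abbbaa   (C,_)→(C,a,R)
state=C head=1 tape=aa[a]bbbaa   (C,a)→(D,_,R)
state=D head=2 tape=aa_[b]bbaa   (D,b)→(B,b,R)
state=B head=3 tape=aa_b[b]baa   (B,b)→(A,a,R)
state=A head=4 tape=aa_ba[b]aa   (A,b)→(D,a,L)
state=D head=3 tape=aa_b[a]aaa   (D,a)→(C,a,L)
state=C head=2 tape=aa_[b]aaaa   (C,b)→(D,_,L)
state=D head=1 tape=aa[_]_aaaa   (D,_)→(B,b,R)
state=B head=2 tape=aab[_]aaaa
No transition is defined for (B, _); M halts in state B.

B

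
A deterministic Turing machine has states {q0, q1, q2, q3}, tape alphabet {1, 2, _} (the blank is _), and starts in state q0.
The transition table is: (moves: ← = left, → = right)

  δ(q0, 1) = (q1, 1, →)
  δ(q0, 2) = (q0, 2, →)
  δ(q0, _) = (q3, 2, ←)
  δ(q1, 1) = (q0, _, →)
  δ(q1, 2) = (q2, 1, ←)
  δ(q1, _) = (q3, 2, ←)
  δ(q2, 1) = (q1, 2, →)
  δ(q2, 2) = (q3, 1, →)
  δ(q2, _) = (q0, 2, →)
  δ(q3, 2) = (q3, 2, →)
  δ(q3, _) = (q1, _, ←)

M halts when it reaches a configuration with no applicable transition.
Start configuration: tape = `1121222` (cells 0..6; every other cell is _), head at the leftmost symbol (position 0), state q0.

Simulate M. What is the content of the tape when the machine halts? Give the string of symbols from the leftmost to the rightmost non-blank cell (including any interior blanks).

1_22_211

q0 | [1]121222__   read 1 → write 1, move →, go to q1
q1 | 1[1]21222__   read 1 → write _, move →, go to q0
q0 | 1_[2]1222__   read 2 → write 2, move →, go to q0
q0 | 1_2[1]222__   read 1 → write 1, move →, go to q1
q1 | 1_21[2]22__   read 2 → write 1, move ←, go to q2
q2 | 1_2[1]122__   read 1 → write 2, move →, go to q1
q1 | 1_22[1]22__   read 1 → write _, move →, go to q0
q0 | 1_22_[2]2__   read 2 → write 2, move →, go to q0
q0 | 1_22_2[2]__   read 2 → write 2, move →, go to q0
q0 | 1_22_22[_]_   read _ → write 2, move ←, go to q3
q3 | 1_22_2[2]2_   read 2 → write 2, move →, go to q3
q3 | 1_22_22[2]_   read 2 → write 2, move →, go to q3
q3 | 1_22_222[_]   read _ → write _, move ←, go to q1
q1 | 1_22_22[2]_   read 2 → write 1, move ←, go to q2
q2 | 1_22_2[2]1_   read 2 → write 1, move →, go to q3
q3 | 1_22_21[1]_
The non-blank tape span at halt is 1_22_211.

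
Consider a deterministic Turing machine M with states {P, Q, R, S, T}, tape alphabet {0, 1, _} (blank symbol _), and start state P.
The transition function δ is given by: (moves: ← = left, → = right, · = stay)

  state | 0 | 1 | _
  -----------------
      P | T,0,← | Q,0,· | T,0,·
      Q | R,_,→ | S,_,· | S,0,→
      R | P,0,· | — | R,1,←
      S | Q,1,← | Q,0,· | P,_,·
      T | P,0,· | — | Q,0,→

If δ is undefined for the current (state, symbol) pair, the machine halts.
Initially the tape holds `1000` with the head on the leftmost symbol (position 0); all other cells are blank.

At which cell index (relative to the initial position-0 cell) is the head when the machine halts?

3

state=P head=0 tape=_[1]000_   (P,1)→(Q,0,·)
state=Q head=0 tape=_[0]000_   (Q,0)→(R,_,→)
state=R head=1 tape=__[0]00_   (R,0)→(P,0,·)
state=P head=1 tape=__[0]00_   (P,0)→(T,0,←)
state=T head=0 tape=_[_]000_   (T,_)→(Q,0,→)
state=Q head=1 tape=_0[0]00_   (Q,0)→(R,_,→)
state=R head=2 tape=_0_[0]0_   (R,0)→(P,0,·)
state=P head=2 tape=_0_[0]0_   (P,0)→(T,0,←)
state=T head=1 tape=_0[_]00_   (T,_)→(Q,0,→)
state=Q head=2 tape=_00[0]0_   (Q,0)→(R,_,→)
state=R head=3 tape=_00_[0]_   (R,0)→(P,0,·)
state=P head=3 tape=_00_[0]_   (P,0)→(T,0,←)
state=T head=2 tape=_00[_]0_   (T,_)→(Q,0,→)
state=Q head=3 tape=_000[0]_   (Q,0)→(R,_,→)
state=R head=4 tape=_000_[_]   (R,_)→(R,1,←)
state=R head=3 tape=_000[_]1   (R,_)→(R,1,←)
state=R head=2 tape=_00[0]11   (R,0)→(P,0,·)
state=P head=2 tape=_00[0]11   (P,0)→(T,0,←)
state=T head=1 tape=_0[0]011   (T,0)→(P,0,·)
state=P head=1 tape=_0[0]011   (P,0)→(T,0,←)
state=T head=0 tape=_[0]0011   (T,0)→(P,0,·)
state=P head=0 tape=_[0]0011   (P,0)→(T,0,←)
state=T head=-1 tape=[_]00011   (T,_)→(Q,0,→)
state=Q head=0 tape=0[0]0011   (Q,0)→(R,_,→)
state=R head=1 tape=0_[0]011   (R,0)→(P,0,·)
state=P head=1 tape=0_[0]011   (P,0)→(T,0,←)
state=T head=0 tape=0[_]0011   (T,_)→(Q,0,→)
state=Q head=1 tape=00[0]011   (Q,0)→(R,_,→)
state=R head=2 tape=00_[0]11   (R,0)→(P,0,·)
state=P head=2 tape=00_[0]11   (P,0)→(T,0,←)
state=T head=1 tape=00[_]011   (T,_)→(Q,0,→)
state=Q head=2 tape=000[0]11   (Q,0)→(R,_,→)
state=R head=3 tape=000_[1]1
At halt the head is at cell 3.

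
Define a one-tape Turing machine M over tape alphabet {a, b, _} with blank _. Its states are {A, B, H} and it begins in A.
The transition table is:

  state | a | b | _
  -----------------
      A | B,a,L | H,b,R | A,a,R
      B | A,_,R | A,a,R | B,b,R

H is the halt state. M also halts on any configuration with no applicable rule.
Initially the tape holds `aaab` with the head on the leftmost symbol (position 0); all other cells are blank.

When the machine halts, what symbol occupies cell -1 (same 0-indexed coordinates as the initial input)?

b

A | _[a]aab_   read a → write a, move L, go to B
B | [_]aaab_   read _ → write b, move R, go to B
B | b[a]aab_   read a → write _, move R, go to A
A | b_[a]ab_   read a → write a, move L, go to B
B | b[_]aab_   read _ → write b, move R, go to B
B | bb[a]ab_   read a → write _, move R, go to A
A | bb_[a]b_   read a → write a, move L, go to B
B | bb[_]ab_   read _ → write b, move R, go to B
B | bbb[a]b_   read a → write _, move R, go to A
A | bbb_[b]_   read b → write b, move R, go to H
H | bbb_b[_]
Cell -1 holds b when M halts.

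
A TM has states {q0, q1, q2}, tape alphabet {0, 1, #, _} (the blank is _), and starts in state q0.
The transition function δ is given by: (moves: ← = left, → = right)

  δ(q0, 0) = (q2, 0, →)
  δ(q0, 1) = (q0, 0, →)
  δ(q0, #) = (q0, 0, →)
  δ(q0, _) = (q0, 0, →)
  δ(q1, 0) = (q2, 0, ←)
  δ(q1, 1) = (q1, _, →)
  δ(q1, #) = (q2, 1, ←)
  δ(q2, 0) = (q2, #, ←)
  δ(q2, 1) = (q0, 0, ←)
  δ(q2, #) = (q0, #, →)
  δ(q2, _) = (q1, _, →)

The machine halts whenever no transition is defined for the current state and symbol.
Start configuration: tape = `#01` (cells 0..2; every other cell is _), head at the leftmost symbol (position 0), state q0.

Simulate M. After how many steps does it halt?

state=q0 head=0 tape=_[#]01_   (q0,#)→(q0,0,→)
state=q0 head=1 tape=_0[0]1_   (q0,0)→(q2,0,→)
state=q2 head=2 tape=_00[1]_   (q2,1)→(q0,0,←)
state=q0 head=1 tape=_0[0]0_   (q0,0)→(q2,0,→)
state=q2 head=2 tape=_00[0]_   (q2,0)→(q2,#,←)
state=q2 head=1 tape=_0[0]#_   (q2,0)→(q2,#,←)
state=q2 head=0 tape=_[0]##_   (q2,0)→(q2,#,←)
state=q2 head=-1 tape=[_]###_   (q2,_)→(q1,_,→)
state=q1 head=0 tape=_[#]##_   (q1,#)→(q2,1,←)
state=q2 head=-1 tape=[_]1##_   (q2,_)→(q1,_,→)
state=q1 head=0 tape=_[1]##_   (q1,1)→(q1,_,→)
state=q1 head=1 tape=__[#]#_   (q1,#)→(q2,1,←)
state=q2 head=0 tape=_[_]1#_   (q2,_)→(q1,_,→)
state=q1 head=1 tape=__[1]#_   (q1,1)→(q1,_,→)
state=q1 head=2 tape=___[#]_   (q1,#)→(q2,1,←)
state=q2 head=1 tape=__[_]1_   (q2,_)→(q1,_,→)
state=q1 head=2 tape=___[1]_   (q1,1)→(q1,_,→)
state=q1 head=3 tape=____[_]
M halts after 17 transitions.

17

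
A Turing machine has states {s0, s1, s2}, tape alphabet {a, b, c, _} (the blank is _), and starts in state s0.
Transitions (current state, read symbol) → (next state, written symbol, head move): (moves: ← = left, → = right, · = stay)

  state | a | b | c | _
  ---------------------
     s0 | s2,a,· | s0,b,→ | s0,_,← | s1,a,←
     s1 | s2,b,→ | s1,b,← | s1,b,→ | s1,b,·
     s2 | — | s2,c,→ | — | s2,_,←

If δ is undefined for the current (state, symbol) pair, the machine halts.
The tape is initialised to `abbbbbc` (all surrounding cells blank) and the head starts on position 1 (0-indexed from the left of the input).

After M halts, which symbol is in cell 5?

s0 | a[b]bbbbc   read b → write b, move →, go to s0
s0 | ab[b]bbbc   read b → write b, move →, go to s0
s0 | abb[b]bbc   read b → write b, move →, go to s0
s0 | abbb[b]bc   read b → write b, move →, go to s0
s0 | abbbb[b]c   read b → write b, move →, go to s0
s0 | abbbbb[c]   read c → write _, move ←, go to s0
s0 | abbbb[b]_   read b → write b, move →, go to s0
s0 | abbbbb[_]   read _ → write a, move ←, go to s1
s1 | abbbb[b]a   read b → write b, move ←, go to s1
s1 | abbb[b]ba   read b → write b, move ←, go to s1
s1 | abb[b]bba   read b → write b, move ←, go to s1
s1 | ab[b]bbba   read b → write b, move ←, go to s1
s1 | a[b]bbbba   read b → write b, move ←, go to s1
s1 | [a]bbbbba   read a → write b, move →, go to s2
s2 | b[b]bbbba   read b → write c, move →, go to s2
s2 | bc[b]bbba   read b → write c, move →, go to s2
s2 | bcc[b]bba   read b → write c, move →, go to s2
s2 | bccc[b]ba   read b → write c, move →, go to s2
s2 | bcccc[b]a   read b → write c, move →, go to s2
s2 | bccccc[a]
Cell 5 holds c when M halts.

c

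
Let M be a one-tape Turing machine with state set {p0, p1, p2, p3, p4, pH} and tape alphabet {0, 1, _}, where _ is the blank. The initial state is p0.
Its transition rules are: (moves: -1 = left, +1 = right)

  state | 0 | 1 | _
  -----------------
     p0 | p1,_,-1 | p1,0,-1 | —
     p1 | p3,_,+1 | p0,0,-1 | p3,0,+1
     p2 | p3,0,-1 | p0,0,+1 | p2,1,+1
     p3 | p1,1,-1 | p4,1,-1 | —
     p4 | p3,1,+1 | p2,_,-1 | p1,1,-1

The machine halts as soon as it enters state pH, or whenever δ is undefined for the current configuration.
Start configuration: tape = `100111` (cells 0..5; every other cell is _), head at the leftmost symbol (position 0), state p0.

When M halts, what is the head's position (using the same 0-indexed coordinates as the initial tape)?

-1

p0 | ___[1]00111   read 1 → write 0, move -1, go to p1
p1 | __[_]000111   read _ → write 0, move +1, go to p3
p3 | __0[0]00111   read 0 → write 1, move -1, go to p1
p1 | __[0]100111   read 0 → write _, move +1, go to p3
p3 | ___[1]00111   read 1 → write 1, move -1, go to p4
p4 | __[_]100111   read _ → write 1, move -1, go to p1
p1 | _[_]1100111   read _ → write 0, move +1, go to p3
p3 | _0[1]100111   read 1 → write 1, move -1, go to p4
p4 | _[0]1100111   read 0 → write 1, move +1, go to p3
p3 | _1[1]100111   read 1 → write 1, move -1, go to p4
p4 | _[1]1100111   read 1 → write _, move -1, go to p2
p2 | [_]_1100111   read _ → write 1, move +1, go to p2
p2 | 1[_]1100111   read _ → write 1, move +1, go to p2
p2 | 11[1]100111   read 1 → write 0, move +1, go to p0
p0 | 110[1]00111   read 1 → write 0, move -1, go to p1
p1 | 11[0]000111   read 0 → write _, move +1, go to p3
p3 | 11_[0]00111   read 0 → write 1, move -1, go to p1
p1 | 11[_]100111   read _ → write 0, move +1, go to p3
p3 | 110[1]00111   read 1 → write 1, move -1, go to p4
p4 | 11[0]100111   read 0 → write 1, move +1, go to p3
p3 | 111[1]00111   read 1 → write 1, move -1, go to p4
p4 | 11[1]100111   read 1 → write _, move -1, go to p2
p2 | 1[1]_100111   read 1 → write 0, move +1, go to p0
p0 | 10[_]100111
At halt the head is at cell -1.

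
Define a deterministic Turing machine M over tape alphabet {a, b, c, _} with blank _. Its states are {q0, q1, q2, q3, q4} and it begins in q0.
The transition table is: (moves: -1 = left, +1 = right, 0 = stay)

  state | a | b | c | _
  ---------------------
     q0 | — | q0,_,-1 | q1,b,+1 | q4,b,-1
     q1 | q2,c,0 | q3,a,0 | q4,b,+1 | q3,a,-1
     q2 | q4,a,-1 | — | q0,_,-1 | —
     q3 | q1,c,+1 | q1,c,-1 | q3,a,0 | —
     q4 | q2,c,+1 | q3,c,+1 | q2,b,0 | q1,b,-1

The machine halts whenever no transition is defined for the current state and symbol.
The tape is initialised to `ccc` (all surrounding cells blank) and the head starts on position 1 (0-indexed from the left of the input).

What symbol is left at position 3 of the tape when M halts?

q0 | c[c]c__   read c → write b, move +1, go to q1
q1 | cb[c]__   read c → write b, move +1, go to q4
q4 | cbb[_]_   read _ → write b, move -1, go to q1
q1 | cb[b]b_   read b → write a, move 0, go to q3
q3 | cb[a]b_   read a → write c, move +1, go to q1
q1 | cbc[b]_   read b → write a, move 0, go to q3
q3 | cbc[a]_   read a → write c, move +1, go to q1
q1 | cbcc[_]   read _ → write a, move -1, go to q3
q3 | cbc[c]a   read c → write a, move 0, go to q3
q3 | cbc[a]a   read a → write c, move +1, go to q1
q1 | cbcc[a]   read a → write c, move 0, go to q2
q2 | cbcc[c]   read c → write _, move -1, go to q0
q0 | cbc[c]_   read c → write b, move +1, go to q1
q1 | cbcb[_]   read _ → write a, move -1, go to q3
q3 | cbc[b]a   read b → write c, move -1, go to q1
q1 | cb[c]ca   read c → write b, move +1, go to q4
q4 | cbb[c]a   read c → write b, move 0, go to q2
q2 | cbb[b]a
Cell 3 holds b when M halts.

b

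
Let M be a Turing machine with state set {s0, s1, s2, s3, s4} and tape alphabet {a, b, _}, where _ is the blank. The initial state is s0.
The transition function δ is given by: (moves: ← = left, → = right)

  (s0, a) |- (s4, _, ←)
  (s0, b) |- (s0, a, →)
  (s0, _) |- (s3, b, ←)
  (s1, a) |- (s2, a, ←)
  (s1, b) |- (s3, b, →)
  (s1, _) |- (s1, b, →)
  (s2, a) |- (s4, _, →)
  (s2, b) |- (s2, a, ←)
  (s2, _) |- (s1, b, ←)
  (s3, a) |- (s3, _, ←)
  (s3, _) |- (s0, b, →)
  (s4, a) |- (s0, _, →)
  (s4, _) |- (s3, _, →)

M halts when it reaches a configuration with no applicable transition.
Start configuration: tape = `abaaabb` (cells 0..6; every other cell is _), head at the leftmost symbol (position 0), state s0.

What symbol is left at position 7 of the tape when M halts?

state=s0 head=0 tape=_[a]baaabb_   (s0,a)→(s4,_,←)
state=s4 head=-1 tape=[_]_baaabb_   (s4,_)→(s3,_,→)
state=s3 head=0 tape=_[_]baaabb_   (s3,_)→(s0,b,→)
state=s0 head=1 tape=_b[b]aaabb_   (s0,b)→(s0,a,→)
state=s0 head=2 tape=_ba[a]aabb_   (s0,a)→(s4,_,←)
state=s4 head=1 tape=_b[a]_aabb_   (s4,a)→(s0,_,→)
state=s0 head=2 tape=_b_[_]aabb_   (s0,_)→(s3,b,←)
state=s3 head=1 tape=_b[_]baabb_   (s3,_)→(s0,b,→)
state=s0 head=2 tape=_bb[b]aabb_   (s0,b)→(s0,a,→)
state=s0 head=3 tape=_bba[a]abb_   (s0,a)→(s4,_,←)
state=s4 head=2 tape=_bb[a]_abb_   (s4,a)→(s0,_,→)
state=s0 head=3 tape=_bb_[_]abb_   (s0,_)→(s3,b,←)
state=s3 head=2 tape=_bb[_]babb_   (s3,_)→(s0,b,→)
state=s0 head=3 tape=_bbb[b]abb_   (s0,b)→(s0,a,→)
state=s0 head=4 tape=_bbba[a]bb_   (s0,a)→(s4,_,←)
state=s4 head=3 tape=_bbb[a]_bb_   (s4,a)→(s0,_,→)
state=s0 head=4 tape=_bbb_[_]bb_   (s0,_)→(s3,b,←)
state=s3 head=3 tape=_bbb[_]bbb_   (s3,_)→(s0,b,→)
state=s0 head=4 tape=_bbbb[b]bb_   (s0,b)→(s0,a,→)
state=s0 head=5 tape=_bbbba[b]b_   (s0,b)→(s0,a,→)
state=s0 head=6 tape=_bbbbaa[b]_   (s0,b)→(s0,a,→)
state=s0 head=7 tape=_bbbbaaa[_]   (s0,_)→(s3,b,←)
state=s3 head=6 tape=_bbbbaa[a]b   (s3,a)→(s3,_,←)
state=s3 head=5 tape=_bbbba[a]_b   (s3,a)→(s3,_,←)
state=s3 head=4 tape=_bbbb[a]__b   (s3,a)→(s3,_,←)
state=s3 head=3 tape=_bbb[b]___b
Cell 7 holds b when M halts.

b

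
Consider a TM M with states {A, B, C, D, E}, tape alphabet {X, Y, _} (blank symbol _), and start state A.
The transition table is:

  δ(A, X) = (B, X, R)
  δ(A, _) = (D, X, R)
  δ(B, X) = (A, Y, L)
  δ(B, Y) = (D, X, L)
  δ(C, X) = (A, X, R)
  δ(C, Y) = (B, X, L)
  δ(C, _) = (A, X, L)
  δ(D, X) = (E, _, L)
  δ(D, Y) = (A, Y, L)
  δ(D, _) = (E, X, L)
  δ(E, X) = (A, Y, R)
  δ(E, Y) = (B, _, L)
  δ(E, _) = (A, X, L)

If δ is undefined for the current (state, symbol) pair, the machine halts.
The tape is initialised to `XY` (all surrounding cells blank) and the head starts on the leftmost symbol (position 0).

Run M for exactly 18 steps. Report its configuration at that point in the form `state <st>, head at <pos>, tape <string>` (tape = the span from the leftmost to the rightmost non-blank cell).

state E, head at -4, tape XX__X

state=A head=0 tape=____[X]Y   (A,X)→(B,X,R)
state=B head=1 tape=____X[Y]   (B,Y)→(D,X,L)
state=D head=0 tape=____[X]X   (D,X)→(E,_,L)
state=E head=-1 tape=___[_]_X   (E,_)→(A,X,L)
state=A head=-2 tape=__[_]X_X   (A,_)→(D,X,R)
state=D head=-1 tape=__X[X]_X   (D,X)→(E,_,L)
state=E head=-2 tape=__[X]__X   (E,X)→(A,Y,R)
state=A head=-1 tape=__Y[_]_X   (A,_)→(D,X,R)
state=D head=0 tape=__YX[_]X   (D,_)→(E,X,L)
state=E head=-1 tape=__Y[X]XX   (E,X)→(A,Y,R)
state=A head=0 tape=__YY[X]X   (A,X)→(B,X,R)
state=B head=1 tape=__YYX[X]   (B,X)→(A,Y,L)
state=A head=0 tape=__YY[X]Y   (A,X)→(B,X,R)
state=B head=1 tape=__YYX[Y]   (B,Y)→(D,X,L)
state=D head=0 tape=__YY[X]X   (D,X)→(E,_,L)
state=E head=-1 tape=__Y[Y]_X   (E,Y)→(B,_,L)
state=B head=-2 tape=__[Y]__X   (B,Y)→(D,X,L)
state=D head=-3 tape=_[_]X__X   (D,_)→(E,X,L)
state=E head=-4 tape=[_]XX__X
After 18 steps: state E, head at -4, tape XX__X.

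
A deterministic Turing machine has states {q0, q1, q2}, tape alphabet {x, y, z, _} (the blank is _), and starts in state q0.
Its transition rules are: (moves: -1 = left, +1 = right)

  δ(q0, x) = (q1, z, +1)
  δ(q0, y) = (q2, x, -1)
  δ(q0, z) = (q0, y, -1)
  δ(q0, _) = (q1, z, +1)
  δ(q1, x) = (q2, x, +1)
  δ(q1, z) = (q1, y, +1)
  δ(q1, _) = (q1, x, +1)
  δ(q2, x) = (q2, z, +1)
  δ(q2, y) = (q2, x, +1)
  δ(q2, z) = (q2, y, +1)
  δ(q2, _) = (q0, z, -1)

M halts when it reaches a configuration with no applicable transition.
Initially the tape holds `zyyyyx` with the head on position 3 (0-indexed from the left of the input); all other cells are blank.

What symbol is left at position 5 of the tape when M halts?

y

q0 | zyy[y]yx_   read y → write x, move -1, go to q2
q2 | zy[y]xyx_   read y → write x, move +1, go to q2
q2 | zyx[x]yx_   read x → write z, move +1, go to q2
q2 | zyxz[y]x_   read y → write x, move +1, go to q2
q2 | zyxzx[x]_   read x → write z, move +1, go to q2
q2 | zyxzxz[_]   read _ → write z, move -1, go to q0
q0 | zyxzx[z]z   read z → write y, move -1, go to q0
q0 | zyxz[x]yz   read x → write z, move +1, go to q1
q1 | zyxzz[y]z
Cell 5 holds y when M halts.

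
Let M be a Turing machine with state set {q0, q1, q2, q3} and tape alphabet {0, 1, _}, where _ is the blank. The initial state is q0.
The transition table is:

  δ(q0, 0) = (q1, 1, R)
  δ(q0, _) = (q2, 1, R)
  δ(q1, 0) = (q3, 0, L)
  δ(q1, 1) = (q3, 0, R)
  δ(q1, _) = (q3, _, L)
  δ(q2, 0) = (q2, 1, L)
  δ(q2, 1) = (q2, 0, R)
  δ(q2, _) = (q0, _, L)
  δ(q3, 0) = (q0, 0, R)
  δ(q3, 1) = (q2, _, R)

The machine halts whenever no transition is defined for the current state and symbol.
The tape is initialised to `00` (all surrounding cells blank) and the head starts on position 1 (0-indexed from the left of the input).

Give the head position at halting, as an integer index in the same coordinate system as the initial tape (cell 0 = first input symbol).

q0 | 0[0]_   read 0 → write 1, move R, go to q1
q1 | 01[_]   read _ → write _, move L, go to q3
q3 | 0[1]_   read 1 → write _, move R, go to q2
q2 | 0_[_]   read _ → write _, move L, go to q0
q0 | 0[_]_   read _ → write 1, move R, go to q2
q2 | 01[_]   read _ → write _, move L, go to q0
q0 | 0[1]_
At halt the head is at cell 1.

1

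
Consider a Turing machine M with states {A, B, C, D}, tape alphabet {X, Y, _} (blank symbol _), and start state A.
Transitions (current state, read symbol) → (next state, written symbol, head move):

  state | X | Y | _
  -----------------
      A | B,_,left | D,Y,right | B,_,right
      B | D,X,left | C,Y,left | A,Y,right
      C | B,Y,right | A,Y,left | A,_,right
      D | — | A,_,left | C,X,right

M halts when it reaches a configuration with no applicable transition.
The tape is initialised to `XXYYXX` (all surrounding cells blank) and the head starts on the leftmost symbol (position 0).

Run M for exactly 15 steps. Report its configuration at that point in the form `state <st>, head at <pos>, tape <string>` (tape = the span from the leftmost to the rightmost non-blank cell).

state B, head at -1, tape Y_YYYXX

state=A head=0 tape=__[X]XYYXX   (A,X)→(B,_,left)
state=B head=-1 tape=_[_]_XYYXX   (B,_)→(A,Y,right)
state=A head=0 tape=_Y[_]XYYXX   (A,_)→(B,_,right)
state=B head=1 tape=_Y_[X]YYXX   (B,X)→(D,X,left)
state=D head=0 tape=_Y[_]XYYXX   (D,_)→(C,X,right)
state=C head=1 tape=_YX[X]YYXX   (C,X)→(B,Y,right)
state=B head=2 tape=_YXY[Y]YXX   (B,Y)→(C,Y,left)
state=C head=1 tape=_YX[Y]YYXX   (C,Y)→(A,Y,left)
state=A head=0 tape=_Y[X]YYYXX   (A,X)→(B,_,left)
state=B head=-1 tape=_[Y]_YYYXX   (B,Y)→(C,Y,left)
state=C head=-2 tape=[_]Y_YYYXX   (C,_)→(A,_,right)
state=A head=-1 tape=_[Y]_YYYXX   (A,Y)→(D,Y,right)
state=D head=0 tape=_Y[_]YYYXX   (D,_)→(C,X,right)
state=C head=1 tape=_YX[Y]YYXX   (C,Y)→(A,Y,left)
state=A head=0 tape=_Y[X]YYYXX   (A,X)→(B,_,left)
state=B head=-1 tape=_[Y]_YYYXX
After 15 steps: state B, head at -1, tape Y_YYYXX.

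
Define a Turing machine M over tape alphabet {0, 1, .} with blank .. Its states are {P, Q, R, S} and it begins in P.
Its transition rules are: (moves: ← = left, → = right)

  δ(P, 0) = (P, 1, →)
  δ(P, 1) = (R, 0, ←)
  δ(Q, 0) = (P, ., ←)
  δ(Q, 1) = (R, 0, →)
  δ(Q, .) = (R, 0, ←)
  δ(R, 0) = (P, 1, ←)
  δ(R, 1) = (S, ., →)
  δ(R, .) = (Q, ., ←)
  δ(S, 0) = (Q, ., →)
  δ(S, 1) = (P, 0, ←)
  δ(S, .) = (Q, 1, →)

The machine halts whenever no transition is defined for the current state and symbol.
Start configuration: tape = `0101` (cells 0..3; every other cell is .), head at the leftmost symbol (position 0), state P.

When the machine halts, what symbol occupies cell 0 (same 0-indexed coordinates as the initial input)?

.

P | [0]101   read 0 → write 1, move →, go to P
P | 1[1]01   read 1 → write 0, move ←, go to R
R | [1]001   read 1 → write ., move →, go to S
S | .[0]01   read 0 → write ., move →, go to Q
Q | ..[0]1   read 0 → write ., move ←, go to P
P | .[.].1
Cell 0 holds . when M halts.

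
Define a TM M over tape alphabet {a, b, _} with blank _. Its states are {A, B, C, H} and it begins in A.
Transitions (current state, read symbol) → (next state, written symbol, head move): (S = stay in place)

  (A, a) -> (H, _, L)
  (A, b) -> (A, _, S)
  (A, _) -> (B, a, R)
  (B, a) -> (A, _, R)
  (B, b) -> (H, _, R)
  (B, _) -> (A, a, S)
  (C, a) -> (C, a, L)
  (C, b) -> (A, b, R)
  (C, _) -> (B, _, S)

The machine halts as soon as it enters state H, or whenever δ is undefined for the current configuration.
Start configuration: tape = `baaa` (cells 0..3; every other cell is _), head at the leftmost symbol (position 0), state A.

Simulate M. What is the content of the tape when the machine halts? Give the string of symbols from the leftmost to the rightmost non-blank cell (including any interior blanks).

A | [b]aaa   read b → write _, move S, go to A
A | [_]aaa   read _ → write a, move R, go to B
B | a[a]aa   read a → write _, move R, go to A
A | a_[a]a   read a → write _, move L, go to H
H | a[_]_a
The non-blank tape span at halt is a__a.

a__a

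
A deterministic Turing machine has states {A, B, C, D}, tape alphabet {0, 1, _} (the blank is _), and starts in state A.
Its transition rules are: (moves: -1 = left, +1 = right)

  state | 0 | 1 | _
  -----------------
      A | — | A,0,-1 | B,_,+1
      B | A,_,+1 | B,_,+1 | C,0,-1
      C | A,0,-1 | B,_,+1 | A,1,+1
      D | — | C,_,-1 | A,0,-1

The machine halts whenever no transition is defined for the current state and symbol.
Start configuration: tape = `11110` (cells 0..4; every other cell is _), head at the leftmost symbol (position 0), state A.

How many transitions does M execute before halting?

state=A head=0 tape=_[1]1110   (A,1)→(A,0,-1)
state=A head=-1 tape=[_]01110   (A,_)→(B,_,+1)
state=B head=0 tape=_[0]1110   (B,0)→(A,_,+1)
state=A head=1 tape=__[1]110   (A,1)→(A,0,-1)
state=A head=0 tape=_[_]0110   (A,_)→(B,_,+1)
state=B head=1 tape=__[0]110   (B,0)→(A,_,+1)
state=A head=2 tape=___[1]10   (A,1)→(A,0,-1)
state=A head=1 tape=__[_]010   (A,_)→(B,_,+1)
state=B head=2 tape=___[0]10   (B,0)→(A,_,+1)
state=A head=3 tape=____[1]0   (A,1)→(A,0,-1)
state=A head=2 tape=___[_]00   (A,_)→(B,_,+1)
state=B head=3 tape=____[0]0   (B,0)→(A,_,+1)
state=A head=4 tape=_____[0]
M halts after 12 transitions.

12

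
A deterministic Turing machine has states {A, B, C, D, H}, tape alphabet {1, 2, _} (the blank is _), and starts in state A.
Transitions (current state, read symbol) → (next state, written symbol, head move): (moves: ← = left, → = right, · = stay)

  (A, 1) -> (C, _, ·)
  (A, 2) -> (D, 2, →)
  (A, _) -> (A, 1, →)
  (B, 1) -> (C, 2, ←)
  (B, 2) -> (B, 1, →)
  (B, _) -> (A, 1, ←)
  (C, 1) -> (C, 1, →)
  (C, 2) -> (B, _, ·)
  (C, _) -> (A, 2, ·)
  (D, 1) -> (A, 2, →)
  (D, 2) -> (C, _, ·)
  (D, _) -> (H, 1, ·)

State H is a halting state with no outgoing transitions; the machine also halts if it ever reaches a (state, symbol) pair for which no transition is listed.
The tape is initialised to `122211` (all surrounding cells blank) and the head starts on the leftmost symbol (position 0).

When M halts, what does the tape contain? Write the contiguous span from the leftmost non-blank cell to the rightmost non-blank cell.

2222221

A | [1]22211_   read 1 → write _, move ·, go to C
C | [_]22211_   read _ → write 2, move ·, go to A
A | [2]22211_   read 2 → write 2, move →, go to D
D | 2[2]2211_   read 2 → write _, move ·, go to C
C | 2[_]2211_   read _ → write 2, move ·, go to A
A | 2[2]2211_   read 2 → write 2, move →, go to D
D | 22[2]211_   read 2 → write _, move ·, go to C
C | 22[_]211_   read _ → write 2, move ·, go to A
A | 22[2]211_   read 2 → write 2, move →, go to D
D | 222[2]11_   read 2 → write _, move ·, go to C
C | 222[_]11_   read _ → write 2, move ·, go to A
A | 222[2]11_   read 2 → write 2, move →, go to D
D | 2222[1]1_   read 1 → write 2, move →, go to A
A | 22222[1]_   read 1 → write _, move ·, go to C
C | 22222[_]_   read _ → write 2, move ·, go to A
A | 22222[2]_   read 2 → write 2, move →, go to D
D | 222222[_]   read _ → write 1, move ·, go to H
H | 222222[1]
The non-blank tape span at halt is 2222221.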